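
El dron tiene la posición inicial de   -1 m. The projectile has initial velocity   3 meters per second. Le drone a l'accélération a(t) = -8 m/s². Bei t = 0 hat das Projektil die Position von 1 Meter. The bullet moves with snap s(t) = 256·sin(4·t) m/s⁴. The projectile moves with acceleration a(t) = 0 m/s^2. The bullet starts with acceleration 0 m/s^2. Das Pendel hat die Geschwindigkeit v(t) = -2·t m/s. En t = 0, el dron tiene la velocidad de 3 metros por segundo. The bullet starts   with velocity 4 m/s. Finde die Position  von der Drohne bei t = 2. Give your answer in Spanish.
Partiendo de la aceleración a(t) = -8, tomamos 2 integrales. La antiderivada de la aceleración es la velocidad. Usando v(0) = 3, obtenemos v(t) = 3 - 8·t. La antiderivada de la velocidad es la posición. Usando x(0) = -1, obtenemos x(t) = -4·t^2 + 3·t - 1. De la ecuación de la posición x(t) = -4·t^2 + 3·t - 1, sustituimos t = 2 para obtener x = -11.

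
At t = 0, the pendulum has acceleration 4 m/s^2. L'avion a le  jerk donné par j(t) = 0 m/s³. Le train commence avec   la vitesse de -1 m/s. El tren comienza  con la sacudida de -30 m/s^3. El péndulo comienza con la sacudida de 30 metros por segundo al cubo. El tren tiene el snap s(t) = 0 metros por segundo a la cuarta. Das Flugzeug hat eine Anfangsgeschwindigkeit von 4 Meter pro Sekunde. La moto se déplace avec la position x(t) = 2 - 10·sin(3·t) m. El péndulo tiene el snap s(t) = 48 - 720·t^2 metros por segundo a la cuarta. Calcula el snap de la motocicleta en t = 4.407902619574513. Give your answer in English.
We must differentiate our position equation x(t) = 2 - 10·sin(3·t) 4 times. The derivative of position gives velocity: v(t) = -30·cos(3·t). Differentiating velocity, we get acceleration: a(t) = 90·sin(3·t). Taking d/dt of a(t), we find j(t) = 270·cos(3·t). Taking d/dt of j(t), we find s(t) = -810·sin(3·t). Using s(t) = -810·sin(3·t) and substituting t = 4.407902619574513, we find s = -494.919010936302.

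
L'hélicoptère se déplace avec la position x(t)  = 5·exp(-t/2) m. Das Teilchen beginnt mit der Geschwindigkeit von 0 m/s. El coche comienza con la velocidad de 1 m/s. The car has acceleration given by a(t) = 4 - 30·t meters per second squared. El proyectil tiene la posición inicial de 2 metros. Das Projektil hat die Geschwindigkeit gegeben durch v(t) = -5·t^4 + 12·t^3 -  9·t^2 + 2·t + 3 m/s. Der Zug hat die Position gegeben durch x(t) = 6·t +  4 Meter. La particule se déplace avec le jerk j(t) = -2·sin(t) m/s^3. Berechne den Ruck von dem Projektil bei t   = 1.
Wir müssen unsere Gleichung für die Geschwindigkeit v(t) = -5·t^4 + 12·t^3 - 9·t^2 + 2·t + 3 2-mal ableiten. Mit d/dt von v(t) finden wir a(t) = -20·t^3 + 36·t^2 - 18·t + 2. Mit d/dt von a(t) finden wir j(t) = -60·t^2 + 72·t - 18. Wir haben den Ruck j(t) = -60·t^2 + 72·t - 18. Durch Einsetzen von t = 1: j(1) = -6.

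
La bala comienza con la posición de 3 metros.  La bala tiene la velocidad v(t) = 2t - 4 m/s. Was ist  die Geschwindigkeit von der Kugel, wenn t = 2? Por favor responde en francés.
Nous avons la vitesse v(t) = 2·t - 4. En substituant t = 2: v(2) = 0.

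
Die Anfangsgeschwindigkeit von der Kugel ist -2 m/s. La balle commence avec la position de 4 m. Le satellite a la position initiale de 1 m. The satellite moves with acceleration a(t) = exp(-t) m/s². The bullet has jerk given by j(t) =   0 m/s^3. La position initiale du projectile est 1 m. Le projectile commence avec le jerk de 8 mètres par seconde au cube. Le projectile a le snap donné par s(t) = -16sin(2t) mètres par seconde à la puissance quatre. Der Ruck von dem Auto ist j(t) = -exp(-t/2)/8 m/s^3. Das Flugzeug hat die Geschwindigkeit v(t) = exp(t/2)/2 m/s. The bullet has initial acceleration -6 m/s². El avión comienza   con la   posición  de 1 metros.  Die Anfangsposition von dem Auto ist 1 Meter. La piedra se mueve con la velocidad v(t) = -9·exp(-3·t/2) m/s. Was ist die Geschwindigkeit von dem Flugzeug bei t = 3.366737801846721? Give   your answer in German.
Wir haben die Geschwindigkeit v(t) = exp(t/2)/2. Durch Einsetzen von t = 3.366737801846721: v(3.366737801846721) = 2.69183123998983.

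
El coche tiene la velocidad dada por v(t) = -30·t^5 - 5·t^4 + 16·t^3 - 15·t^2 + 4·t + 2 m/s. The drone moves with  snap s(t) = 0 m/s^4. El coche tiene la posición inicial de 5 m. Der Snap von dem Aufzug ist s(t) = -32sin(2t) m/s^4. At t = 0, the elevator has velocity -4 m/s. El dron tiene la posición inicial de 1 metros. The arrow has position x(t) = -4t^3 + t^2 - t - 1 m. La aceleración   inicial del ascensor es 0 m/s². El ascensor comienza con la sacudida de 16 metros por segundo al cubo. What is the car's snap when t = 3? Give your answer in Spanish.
Debemos derivar nuestra ecuación de la velocidad v(t) = -30·t^5 - 5·t^4 + 16·t^3 - 15·t^2 + 4·t + 2 3 veces. Tomando d/dt de v(t), encontramos a(t) = -150·t^4 - 20·t^3 + 48·t^2 - 30·t + 4. La derivada de la aceleración da la sacudida: j(t) = -600·t^3 - 60·t^2 + 96·t - 30. Derivando la sacudida, obtenemos el snap: s(t) = -1800·t^2 - 120·t + 96. Usando s(t) = -1800·t^2 - 120·t + 96 y sustituyendo t = 3, encontramos s = -16464.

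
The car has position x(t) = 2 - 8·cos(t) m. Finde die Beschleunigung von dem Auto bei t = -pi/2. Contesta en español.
Para resolver esto, necesitamos tomar 2 derivadas de nuestra ecuación de la posición x(t) = 2 - 8·cos(t). La derivada de la posición da la velocidad: v(t) = 8·sin(t). Tomando d/dt de v(t), encontramos a(t) = 8·cos(t). Tenemos la aceleración a(t) = 8·cos(t). Sustituyendo t = -pi/2: a(-pi/2) = 0.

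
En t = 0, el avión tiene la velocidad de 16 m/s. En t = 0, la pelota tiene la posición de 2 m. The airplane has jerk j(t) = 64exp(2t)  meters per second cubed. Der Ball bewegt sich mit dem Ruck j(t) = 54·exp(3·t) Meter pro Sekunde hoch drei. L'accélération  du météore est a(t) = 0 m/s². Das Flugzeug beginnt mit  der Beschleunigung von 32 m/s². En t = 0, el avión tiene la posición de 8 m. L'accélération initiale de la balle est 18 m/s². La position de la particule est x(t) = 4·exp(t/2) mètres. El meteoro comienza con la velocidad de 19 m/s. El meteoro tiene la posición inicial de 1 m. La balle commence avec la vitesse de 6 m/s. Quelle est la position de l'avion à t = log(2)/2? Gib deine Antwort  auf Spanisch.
Debemos encontrar la integral de nuestra ecuación de la sacudida j(t) = 64·exp(2·t) 3 veces. Integrando la sacudida y usando la condición inicial a(0) = 32, obtenemos a(t) = 32·exp(2·t). La integral de la aceleración, con v(0) = 16, da la velocidad: v(t) = 16·exp(2·t). La integral de la velocidad es la posición. Usando x(0) = 8, obtenemos x(t) = 8·exp(2·t). Usando x(t) = 8·exp(2·t) y sustituyendo t = log(2)/2, encontramos x = 16.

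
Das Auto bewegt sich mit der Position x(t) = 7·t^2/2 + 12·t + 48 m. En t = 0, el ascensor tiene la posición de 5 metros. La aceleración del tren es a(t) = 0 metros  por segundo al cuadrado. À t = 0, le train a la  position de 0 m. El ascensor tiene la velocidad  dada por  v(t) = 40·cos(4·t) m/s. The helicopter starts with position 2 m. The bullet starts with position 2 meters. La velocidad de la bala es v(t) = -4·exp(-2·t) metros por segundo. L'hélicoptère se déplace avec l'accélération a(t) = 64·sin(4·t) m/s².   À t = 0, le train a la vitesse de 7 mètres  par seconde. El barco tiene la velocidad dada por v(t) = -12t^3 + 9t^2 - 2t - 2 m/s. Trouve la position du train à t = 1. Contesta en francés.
Nous devons intégrer notre équation de l'accélération a(t) = 0 2 fois. L'intégrale de l'accélération est la vitesse. En utilisant v(0) = 7, nous obtenons v(t) = 7. L'intégrale de la vitesse est la position. En utilisant x(0) = 0, nous obtenons x(t) = 7·t. De l'équation de la position x(t) = 7·t, nous substituons t = 1 pour obtenir x = 7.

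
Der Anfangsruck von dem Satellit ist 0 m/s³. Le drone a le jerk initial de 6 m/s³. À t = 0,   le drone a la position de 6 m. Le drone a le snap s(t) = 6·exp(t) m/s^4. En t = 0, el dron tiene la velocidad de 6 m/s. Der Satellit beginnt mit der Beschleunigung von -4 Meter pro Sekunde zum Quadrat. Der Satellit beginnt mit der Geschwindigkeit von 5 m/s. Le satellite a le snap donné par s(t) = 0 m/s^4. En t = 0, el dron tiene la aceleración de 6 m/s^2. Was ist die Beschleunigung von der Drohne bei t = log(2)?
Wir müssen die Stammfunktion unserer Gleichung für den Snap s(t) = 6·exp(t) 2-mal finden. Durch Integration von dem Snap und Verwendung der Anfangsbedingung j(0) = 6, erhalten wir j(t) = 6·exp(t). Mit ∫j(t)dt und Anwendung von a(0) = 6, finden wir a(t) = 6·exp(t). Aus der Gleichung für die Beschleunigung a(t) = 6·exp(t), setzen wir t = log(2) ein und erhalten a = 12.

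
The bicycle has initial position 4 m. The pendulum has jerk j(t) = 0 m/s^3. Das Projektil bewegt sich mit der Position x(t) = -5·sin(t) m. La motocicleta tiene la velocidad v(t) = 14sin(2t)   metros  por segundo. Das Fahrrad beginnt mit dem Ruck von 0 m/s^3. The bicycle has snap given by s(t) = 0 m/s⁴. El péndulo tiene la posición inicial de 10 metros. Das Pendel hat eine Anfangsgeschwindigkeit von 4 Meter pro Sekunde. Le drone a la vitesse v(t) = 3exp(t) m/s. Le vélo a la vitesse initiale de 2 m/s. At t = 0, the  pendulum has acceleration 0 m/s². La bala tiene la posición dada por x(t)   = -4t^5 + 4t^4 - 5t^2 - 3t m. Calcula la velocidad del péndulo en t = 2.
Debemos encontrar la antiderivada de nuestra ecuación de la sacudida j(t) = 0 2 veces. La integral de la sacudida, con a(0) = 0, da la aceleración: a(t) = 0. Tomando ∫a(t)dt y aplicando v(0) = 4, encontramos v(t) = 4. Usando v(t) = 4 y sustituyendo t = 2, encontramos v = 4.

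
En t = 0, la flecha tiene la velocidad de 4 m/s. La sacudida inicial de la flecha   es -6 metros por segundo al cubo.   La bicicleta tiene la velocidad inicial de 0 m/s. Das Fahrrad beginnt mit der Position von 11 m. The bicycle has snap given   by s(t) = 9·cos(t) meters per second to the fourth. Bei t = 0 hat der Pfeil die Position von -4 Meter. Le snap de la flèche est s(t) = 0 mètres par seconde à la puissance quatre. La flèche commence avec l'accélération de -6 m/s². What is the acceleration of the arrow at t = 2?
Starting from snap s(t) = 0, we take 2 integrals. Integrating snap and using the initial condition j(0) = -6, we get j(t) = -6. The integral of jerk, with a(0) = -6, gives acceleration: a(t) = -6·t - 6. We have acceleration a(t) = -6·t - 6. Substituting t = 2: a(2) = -18.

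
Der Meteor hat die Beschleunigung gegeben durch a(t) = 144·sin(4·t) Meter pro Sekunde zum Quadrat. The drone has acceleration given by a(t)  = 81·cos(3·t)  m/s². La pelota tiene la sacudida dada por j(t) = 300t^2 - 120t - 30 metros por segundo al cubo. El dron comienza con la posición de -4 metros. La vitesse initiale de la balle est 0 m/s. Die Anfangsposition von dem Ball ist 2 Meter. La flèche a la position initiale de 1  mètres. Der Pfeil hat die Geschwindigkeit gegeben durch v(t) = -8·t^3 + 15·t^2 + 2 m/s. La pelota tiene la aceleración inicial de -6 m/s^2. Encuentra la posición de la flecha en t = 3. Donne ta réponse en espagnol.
Necesitamos integrar nuestra ecuación de la velocidad v(t) = -8·t^3 + 15·t^2 + 2 1 vez. Integrando la velocidad y usando la condición inicial x(0) = 1, obtenemos x(t) = -2·t^4 + 5·t^3 + 2·t + 1. Usando x(t) = -2·t^4 + 5·t^3 + 2·t + 1 y sustituyendo t = 3, encontramos x = -20.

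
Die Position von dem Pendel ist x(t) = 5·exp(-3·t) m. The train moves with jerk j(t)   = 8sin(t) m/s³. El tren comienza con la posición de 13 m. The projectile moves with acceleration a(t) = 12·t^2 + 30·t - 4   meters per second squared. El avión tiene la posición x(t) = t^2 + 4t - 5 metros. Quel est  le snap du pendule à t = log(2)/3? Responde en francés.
En partant de la position x(t) = 5·exp(-3·t), nous prenons 4 dérivées. La dérivée de la position donne la vitesse: v(t) = -15·exp(-3·t). En prenant d/dt de v(t), nous trouvons a(t) = 45·exp(-3·t). En prenant d/dt de a(t), nous trouvons j(t) = -135·exp(-3·t). En dérivant le jerk, nous obtenons le snap: s(t) = 405·exp(-3·t). De l'équation du snap s(t) = 405·exp(-3·t), nous substituons t = log(2)/3 pour obtenir s = 405/2.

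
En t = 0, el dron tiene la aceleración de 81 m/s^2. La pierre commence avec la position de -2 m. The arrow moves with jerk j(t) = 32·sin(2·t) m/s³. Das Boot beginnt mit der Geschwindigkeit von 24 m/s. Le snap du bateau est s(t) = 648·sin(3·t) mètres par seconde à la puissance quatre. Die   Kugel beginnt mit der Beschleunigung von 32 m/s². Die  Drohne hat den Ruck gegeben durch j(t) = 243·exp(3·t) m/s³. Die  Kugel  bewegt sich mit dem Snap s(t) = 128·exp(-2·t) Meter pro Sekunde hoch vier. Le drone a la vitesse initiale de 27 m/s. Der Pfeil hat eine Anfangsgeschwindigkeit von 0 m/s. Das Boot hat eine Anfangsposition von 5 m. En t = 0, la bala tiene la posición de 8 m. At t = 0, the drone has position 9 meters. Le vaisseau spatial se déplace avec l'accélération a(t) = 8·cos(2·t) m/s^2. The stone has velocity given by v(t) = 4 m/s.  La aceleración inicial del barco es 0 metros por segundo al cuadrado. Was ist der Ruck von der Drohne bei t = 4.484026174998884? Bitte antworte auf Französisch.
Nous avons le jerk j(t) = 243·exp(3·t). En substituant t = 4.484026174998884: j(4.484026174998884) = 168954493.658832.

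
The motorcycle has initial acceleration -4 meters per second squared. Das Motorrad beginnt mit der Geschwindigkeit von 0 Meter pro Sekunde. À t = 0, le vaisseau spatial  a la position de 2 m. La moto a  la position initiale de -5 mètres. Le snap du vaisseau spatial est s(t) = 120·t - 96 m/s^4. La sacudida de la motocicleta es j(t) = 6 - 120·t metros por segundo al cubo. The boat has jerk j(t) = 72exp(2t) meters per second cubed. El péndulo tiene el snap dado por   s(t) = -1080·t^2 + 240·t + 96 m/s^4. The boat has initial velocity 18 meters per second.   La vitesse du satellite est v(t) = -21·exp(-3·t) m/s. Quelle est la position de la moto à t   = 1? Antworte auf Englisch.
To solve this, we need to take 3 integrals of our jerk equation j(t) = 6 - 120·t. Finding the antiderivative of j(t) and using a(0) = -4: a(t) = -60·t^2 + 6·t - 4. Taking ∫a(t)dt and applying v(0) = 0, we find v(t) = t·(-20·t^2 + 3·t - 4). Integrating velocity and using the initial condition x(0) = -5, we get x(t) = -5·t^4 + t^3 - 2·t^2 - 5. We have position x(t) = -5·t^4 + t^3 - 2·t^2 - 5. Substituting t = 1: x(1) = -11.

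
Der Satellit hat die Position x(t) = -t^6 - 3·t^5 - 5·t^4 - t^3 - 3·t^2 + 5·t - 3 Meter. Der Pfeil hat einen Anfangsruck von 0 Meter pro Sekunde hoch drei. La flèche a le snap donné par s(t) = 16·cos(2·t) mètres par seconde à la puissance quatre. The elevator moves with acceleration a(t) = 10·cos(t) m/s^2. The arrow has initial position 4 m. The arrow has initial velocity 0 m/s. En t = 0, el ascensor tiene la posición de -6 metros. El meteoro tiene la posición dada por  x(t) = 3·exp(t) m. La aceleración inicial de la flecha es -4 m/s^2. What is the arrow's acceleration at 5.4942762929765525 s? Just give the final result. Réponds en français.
La réponse est 0.0280865756452294.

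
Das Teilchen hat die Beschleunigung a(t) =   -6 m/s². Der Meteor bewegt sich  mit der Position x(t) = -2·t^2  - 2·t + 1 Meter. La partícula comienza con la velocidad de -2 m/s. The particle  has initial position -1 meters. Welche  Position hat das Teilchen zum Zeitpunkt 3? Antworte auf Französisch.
Pour résoudre ceci, nous devons prendre 2 primitives de notre équation de l'accélération a(t) = -6. En prenant ∫a(t)dt et en appliquant v(0) = -2, nous trouvons v(t) = -6·t - 2. L'intégrale de la vitesse, avec x(0) = -1, donne la position: x(t) = -3·t^2 - 2·t - 1. Nous avons la position x(t) = -3·t^2 - 2·t - 1. En substituant t = 3: x(3) = -34.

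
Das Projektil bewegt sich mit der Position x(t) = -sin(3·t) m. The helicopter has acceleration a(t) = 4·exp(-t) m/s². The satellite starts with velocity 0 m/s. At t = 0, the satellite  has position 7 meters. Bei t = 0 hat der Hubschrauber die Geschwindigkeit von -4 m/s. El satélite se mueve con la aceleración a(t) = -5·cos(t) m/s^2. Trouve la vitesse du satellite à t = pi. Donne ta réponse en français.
En partant de l'accélération a(t) = -5·cos(t), nous prenons 1 intégrale. L'intégrale de l'accélération est la vitesse. En utilisant v(0) = 0, nous obtenons v(t) = -5·sin(t). En utilisant v(t) = -5·sin(t) et en substituant t = pi, nous trouvons v = 0.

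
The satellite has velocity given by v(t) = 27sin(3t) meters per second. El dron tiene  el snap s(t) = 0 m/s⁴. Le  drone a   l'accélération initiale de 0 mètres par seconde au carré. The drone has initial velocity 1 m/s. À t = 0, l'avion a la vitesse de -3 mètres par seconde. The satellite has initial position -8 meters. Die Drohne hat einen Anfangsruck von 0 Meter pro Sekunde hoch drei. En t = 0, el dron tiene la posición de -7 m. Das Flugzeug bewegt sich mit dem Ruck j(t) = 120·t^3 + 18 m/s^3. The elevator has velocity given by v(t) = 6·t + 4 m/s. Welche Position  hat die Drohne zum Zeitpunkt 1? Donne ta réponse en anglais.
Starting from snap s(t) = 0, we take 4 antiderivatives. The antiderivative of snap, with j(0) = 0, gives jerk: j(t) = 0. The integral of jerk, with a(0) = 0, gives acceleration: a(t) = 0. The integral of acceleration is velocity. Using v(0) = 1, we get v(t) = 1. Integrating velocity and using the initial condition x(0) = -7, we get x(t) = t - 7. From the given position equation x(t) = t - 7, we substitute t = 1 to get x = -6.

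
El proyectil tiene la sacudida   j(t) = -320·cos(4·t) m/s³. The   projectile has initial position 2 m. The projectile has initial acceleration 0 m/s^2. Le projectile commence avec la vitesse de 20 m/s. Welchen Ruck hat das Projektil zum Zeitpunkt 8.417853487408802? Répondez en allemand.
Aus der Gleichung für den Ruck j(t) = -320·cos(4·t), setzen wir t = 8.417853487408802 ein und erhalten j = 202.378801016750.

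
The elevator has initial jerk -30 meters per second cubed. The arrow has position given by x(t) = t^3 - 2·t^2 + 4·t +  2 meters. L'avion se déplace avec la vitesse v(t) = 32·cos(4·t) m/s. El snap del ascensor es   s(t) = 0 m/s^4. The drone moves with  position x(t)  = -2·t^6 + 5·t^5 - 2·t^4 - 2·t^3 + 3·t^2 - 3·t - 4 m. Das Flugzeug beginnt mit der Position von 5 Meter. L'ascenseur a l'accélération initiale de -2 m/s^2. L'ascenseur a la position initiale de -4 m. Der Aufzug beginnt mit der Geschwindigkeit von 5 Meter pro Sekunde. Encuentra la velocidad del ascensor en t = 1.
Partiendo del snap s(t) = 0, tomamos 3 antiderivadas. Tomando ∫s(t)dt y aplicando j(0) = -30, encontramos j(t) = -30. Integrando la sacudida y usando la condición inicial a(0) = -2, obtenemos a(t) = -30·t - 2. Integrando la aceleración y usando la condición inicial v(0) = 5, obtenemos v(t) = -15·t^2 - 2·t + 5. De la ecuación de la velocidad v(t) = -15·t^2 - 2·t + 5, sustituimos t = 1 para obtener v = -12.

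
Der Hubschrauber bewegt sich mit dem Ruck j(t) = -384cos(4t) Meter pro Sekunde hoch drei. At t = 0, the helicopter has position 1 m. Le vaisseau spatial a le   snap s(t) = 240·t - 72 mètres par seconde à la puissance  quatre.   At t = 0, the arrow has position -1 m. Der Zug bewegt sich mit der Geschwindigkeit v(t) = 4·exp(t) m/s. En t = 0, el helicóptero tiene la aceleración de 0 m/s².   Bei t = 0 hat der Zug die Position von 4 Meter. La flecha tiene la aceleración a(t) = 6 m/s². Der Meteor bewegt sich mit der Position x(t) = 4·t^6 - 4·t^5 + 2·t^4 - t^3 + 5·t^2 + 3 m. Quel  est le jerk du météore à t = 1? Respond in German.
Um dies zu lösen, müssen wir 3 Ableitungen unserer Gleichung für die Position x(t) = 4·t^6 - 4·t^5 + 2·t^4 - t^3 + 5·t^2 + 3 nehmen. Die Ableitung von der Position ergibt die Geschwindigkeit: v(t) = 24·t^5 - 20·t^4 + 8·t^3 - 3·t^2 + 10·t. Mit d/dt von v(t) finden wir a(t) = 120·t^4 - 80·t^3 + 24·t^2 - 6·t + 10. Durch Ableiten von der Beschleunigung erhalten wir den Ruck: j(t) = 480·t^3 - 240·t^2 + 48·t - 6. Mit j(t) = 480·t^3 - 240·t^2 + 48·t - 6 und Einsetzen von t = 1, finden wir j = 282.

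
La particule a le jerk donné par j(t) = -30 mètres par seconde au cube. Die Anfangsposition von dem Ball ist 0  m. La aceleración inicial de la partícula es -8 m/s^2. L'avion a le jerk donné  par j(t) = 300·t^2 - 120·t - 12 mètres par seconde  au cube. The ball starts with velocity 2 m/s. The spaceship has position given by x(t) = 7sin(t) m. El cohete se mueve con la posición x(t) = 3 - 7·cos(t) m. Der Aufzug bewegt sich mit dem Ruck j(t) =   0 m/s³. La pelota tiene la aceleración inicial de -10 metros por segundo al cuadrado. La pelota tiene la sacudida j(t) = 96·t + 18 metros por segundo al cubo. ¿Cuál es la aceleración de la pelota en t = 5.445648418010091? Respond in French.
Nous devons trouver la primitive de notre équation du jerk j(t) = 96·t + 18 1 fois. En prenant ∫j(t)dt et en appliquant a(0) = -10, nous trouvons a(t) = 48·t^2 + 18·t - 10. Nous avons l'accélération a(t) = 48·t^2 + 18·t - 10. En substituant t = 5.445648418010091: a(5.445648418010091) = 1511.46583276782.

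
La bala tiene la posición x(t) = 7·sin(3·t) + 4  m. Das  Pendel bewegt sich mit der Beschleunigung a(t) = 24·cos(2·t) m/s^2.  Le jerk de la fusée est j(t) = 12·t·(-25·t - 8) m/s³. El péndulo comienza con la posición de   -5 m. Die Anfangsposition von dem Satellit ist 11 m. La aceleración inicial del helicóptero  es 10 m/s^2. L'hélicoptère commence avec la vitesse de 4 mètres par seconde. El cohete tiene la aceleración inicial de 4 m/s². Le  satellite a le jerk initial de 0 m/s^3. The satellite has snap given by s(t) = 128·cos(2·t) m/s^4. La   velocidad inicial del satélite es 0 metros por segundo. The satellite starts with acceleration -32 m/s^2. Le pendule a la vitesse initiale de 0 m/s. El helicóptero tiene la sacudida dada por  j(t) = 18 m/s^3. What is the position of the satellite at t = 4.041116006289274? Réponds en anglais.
Starting from snap s(t) = 128·cos(2·t), we take 4 antiderivatives. The antiderivative of snap, with j(0) = 0, gives jerk: j(t) = 64·sin(2·t). Integrating jerk and using the initial condition a(0) = -32, we get a(t) = -32·cos(2·t). The antiderivative of acceleration is velocity. Using v(0) = 0, we get v(t) = -16·sin(2·t). The antiderivative of velocity is position. Using x(0) = 11, we get x(t) = 8·cos(2·t) + 3. From the given position equation x(t) = 8·cos(2·t) + 3, we substitute t = 4.041116006289274 to get x = 1.18981097673869.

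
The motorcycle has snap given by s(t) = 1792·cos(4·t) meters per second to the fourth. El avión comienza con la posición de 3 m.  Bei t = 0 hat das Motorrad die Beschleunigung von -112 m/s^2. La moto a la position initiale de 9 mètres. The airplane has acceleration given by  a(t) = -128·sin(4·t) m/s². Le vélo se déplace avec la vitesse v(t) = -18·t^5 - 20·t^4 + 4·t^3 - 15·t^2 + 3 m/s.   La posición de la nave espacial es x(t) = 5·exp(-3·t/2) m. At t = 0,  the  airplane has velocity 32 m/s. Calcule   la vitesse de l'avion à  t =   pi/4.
Pour résoudre ceci, nous devons prendre 1 primitive de notre équation de l'accélération a(t) = -128·sin(4·t). La primitive de l'accélération, avec v(0) = 32, donne la vitesse: v(t) = 32·cos(4·t). En utilisant v(t) = 32·cos(4·t) et en substituant t = pi/4, nous trouvons v = -32.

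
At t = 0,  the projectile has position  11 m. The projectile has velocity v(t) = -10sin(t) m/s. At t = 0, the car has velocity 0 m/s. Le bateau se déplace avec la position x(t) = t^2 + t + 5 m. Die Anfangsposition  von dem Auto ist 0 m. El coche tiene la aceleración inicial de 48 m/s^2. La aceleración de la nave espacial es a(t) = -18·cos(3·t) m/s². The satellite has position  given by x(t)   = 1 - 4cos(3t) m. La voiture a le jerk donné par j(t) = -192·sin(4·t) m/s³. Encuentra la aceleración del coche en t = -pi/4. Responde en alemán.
Wir müssen unsere Gleichung für den Ruck j(t) = -192·sin(4·t) 1-mal integrieren. Das Integral von dem Ruck, mit a(0) = 48, ergibt die Beschleunigung: a(t) = 48·cos(4·t). Aus der Gleichung für die Beschleunigung a(t) = 48·cos(4·t), setzen wir t = -pi/4 ein und erhalten a = -48.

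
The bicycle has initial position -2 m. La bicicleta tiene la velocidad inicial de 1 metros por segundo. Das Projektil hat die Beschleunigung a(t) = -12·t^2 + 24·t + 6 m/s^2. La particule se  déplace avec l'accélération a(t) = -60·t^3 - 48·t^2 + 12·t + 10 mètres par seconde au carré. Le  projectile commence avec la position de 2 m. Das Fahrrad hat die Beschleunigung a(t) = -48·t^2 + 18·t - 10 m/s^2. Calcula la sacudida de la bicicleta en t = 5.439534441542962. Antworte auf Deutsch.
Wir müssen unsere Gleichung für die Beschleunigung a(t) = -48·t^2 + 18·t - 10 1-mal ableiten. Die Ableitung von der Beschleunigung ergibt den Ruck: j(t) = 18 - 96·t. Mit j(t) = 18 - 96·t und Einsetzen von t = 5.439534441542962, finden wir j = -504.195306388124.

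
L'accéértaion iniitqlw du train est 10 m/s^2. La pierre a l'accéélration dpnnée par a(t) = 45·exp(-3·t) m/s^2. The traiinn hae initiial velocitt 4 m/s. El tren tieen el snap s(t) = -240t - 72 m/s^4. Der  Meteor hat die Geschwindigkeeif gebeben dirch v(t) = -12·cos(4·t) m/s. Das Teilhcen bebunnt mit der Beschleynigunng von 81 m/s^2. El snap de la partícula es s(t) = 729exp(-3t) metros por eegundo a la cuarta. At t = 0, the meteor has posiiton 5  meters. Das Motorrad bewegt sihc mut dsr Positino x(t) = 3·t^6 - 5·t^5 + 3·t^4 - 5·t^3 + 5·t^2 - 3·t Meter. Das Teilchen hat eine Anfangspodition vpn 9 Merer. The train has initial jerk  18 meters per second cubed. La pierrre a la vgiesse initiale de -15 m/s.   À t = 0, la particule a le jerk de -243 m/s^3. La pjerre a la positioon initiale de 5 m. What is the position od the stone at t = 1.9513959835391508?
To find the answer, we compute 2 antiderivatives of a(t) = 45·exp(-3·t). The antiderivative of acceleration is velocity. Using v(0) = -15, we get v(t) = -15·exp(-3·t). Taking ∫v(t)dt and applying x(0) = 5, we find x(t) = 5·exp(-3·t). From the given position equation x(t) = 5·exp(-3·t), we substitute t = 1.9513959835391508 to get x = 0.0143393175129370.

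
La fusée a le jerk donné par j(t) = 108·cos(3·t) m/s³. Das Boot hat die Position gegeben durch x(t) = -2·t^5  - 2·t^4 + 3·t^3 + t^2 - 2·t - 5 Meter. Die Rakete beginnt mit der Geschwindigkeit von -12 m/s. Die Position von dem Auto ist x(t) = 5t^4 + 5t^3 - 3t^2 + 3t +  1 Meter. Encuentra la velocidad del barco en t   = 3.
Para resolver esto, necesitamos tomar 1 derivada de nuestra ecuación de la posición x(t) = -2·t^5 - 2·t^4 + 3·t^3 + t^2 - 2·t - 5. Tomando d/dt de x(t), encontramos v(t) = -10·t^4 - 8·t^3 + 9·t^2 + 2·t - 2. Tenemos la velocidad v(t) = -10·t^4 - 8·t^3 + 9·t^2 + 2·t - 2. Sustituyendo t = 3: v(3) = -941.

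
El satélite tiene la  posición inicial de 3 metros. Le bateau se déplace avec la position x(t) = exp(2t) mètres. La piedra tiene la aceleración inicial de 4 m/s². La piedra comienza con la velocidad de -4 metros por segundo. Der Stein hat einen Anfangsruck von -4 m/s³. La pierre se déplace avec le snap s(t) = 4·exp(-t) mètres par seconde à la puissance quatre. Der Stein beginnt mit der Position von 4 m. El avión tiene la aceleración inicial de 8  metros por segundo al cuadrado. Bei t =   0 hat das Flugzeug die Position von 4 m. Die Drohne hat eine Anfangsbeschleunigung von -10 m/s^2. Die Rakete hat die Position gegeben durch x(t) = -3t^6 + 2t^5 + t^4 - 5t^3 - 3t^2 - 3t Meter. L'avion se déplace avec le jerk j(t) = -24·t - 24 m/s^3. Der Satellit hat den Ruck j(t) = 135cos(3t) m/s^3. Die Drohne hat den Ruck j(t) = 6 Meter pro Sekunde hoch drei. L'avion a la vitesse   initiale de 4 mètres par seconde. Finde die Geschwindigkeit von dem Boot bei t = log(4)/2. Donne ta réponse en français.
Nous devons dériver notre équation de la position x(t) = exp(2·t) 1 fois. En dérivant la position, nous obtenons la vitesse: v(t) = 2·exp(2·t). De l'équation de la vitesse v(t) = 2·exp(2·t), nous substituons t = log(4)/2 pour obtenir v = 8.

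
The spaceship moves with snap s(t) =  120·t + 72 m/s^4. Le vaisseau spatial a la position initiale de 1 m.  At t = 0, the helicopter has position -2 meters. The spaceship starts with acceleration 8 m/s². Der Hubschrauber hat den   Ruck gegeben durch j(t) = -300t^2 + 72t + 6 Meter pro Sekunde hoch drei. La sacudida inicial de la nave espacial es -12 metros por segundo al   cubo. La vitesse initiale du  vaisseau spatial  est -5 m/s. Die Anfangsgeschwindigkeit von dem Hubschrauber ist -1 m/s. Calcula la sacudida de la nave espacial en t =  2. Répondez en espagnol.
Partiendo del snap s(t) = 120·t + 72, tomamos 1 antiderivada. La integral del snap es la sacudida. Usando j(0) = -12, obtenemos j(t) = 60·t^2 + 72·t - 12. Usando j(t) = 60·t^2 + 72·t - 12 y sustituyendo t = 2, encontramos j = 372.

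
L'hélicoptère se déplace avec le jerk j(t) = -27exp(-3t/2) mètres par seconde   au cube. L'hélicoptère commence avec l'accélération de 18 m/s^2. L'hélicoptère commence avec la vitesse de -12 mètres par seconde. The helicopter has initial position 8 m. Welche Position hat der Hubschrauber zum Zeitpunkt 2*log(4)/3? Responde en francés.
Nous devons intégrer notre équation du jerk j(t) = -27·exp(-3·t/2) 3 fois. En intégrant le jerk et en utilisant la condition initiale a(0) = 18, nous obtenons a(t) = 18·exp(-3·t/2). En prenant ∫a(t)dt et en appliquant v(0) = -12, nous trouvons v(t) = -12·exp(-3·t/2). La primitive de la vitesse est la position. En utilisant x(0) = 8, nous obtenons x(t) = 8·exp(-3·t/2). De l'équation de la position x(t) = 8·exp(-3·t/2), nous substituons t = 2*log(4)/3 pour obtenir x = 2.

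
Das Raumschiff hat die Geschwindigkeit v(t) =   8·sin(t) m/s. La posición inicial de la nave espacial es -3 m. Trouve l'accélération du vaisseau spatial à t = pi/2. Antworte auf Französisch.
En partant de la vitesse v(t) = 8·sin(t), nous prenons 1 dérivée. En dérivant la vitesse, nous obtenons l'accélération: a(t) = 8·cos(t). Nous avons l'accélération a(t) = 8·cos(t). En substituant t = pi/2: a(pi/2) = 0.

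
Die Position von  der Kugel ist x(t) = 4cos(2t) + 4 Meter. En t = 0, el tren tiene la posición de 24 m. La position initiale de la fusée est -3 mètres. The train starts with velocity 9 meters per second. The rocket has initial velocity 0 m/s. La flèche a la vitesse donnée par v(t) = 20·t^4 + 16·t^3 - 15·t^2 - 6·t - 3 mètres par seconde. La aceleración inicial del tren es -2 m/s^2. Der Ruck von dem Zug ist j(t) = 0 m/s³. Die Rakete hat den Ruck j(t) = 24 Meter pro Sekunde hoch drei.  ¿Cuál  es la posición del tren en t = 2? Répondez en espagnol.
Necesitamos integrar nuestra ecuación de la sacudida j(t) = 0 3 veces. La integral de la sacudida es la aceleración. Usando a(0) = -2, obtenemos a(t) = -2. Integrando la aceleración y usando la condición inicial v(0) = 9, obtenemos v(t) = 9 - 2·t. Integrando la velocidad y usando la condición inicial x(0) = 24, obtenemos x(t) = -t^2 + 9·t + 24. De la ecuación de la posición x(t) = -t^2 + 9·t + 24, sustituimos t = 2 para obtener x = 38.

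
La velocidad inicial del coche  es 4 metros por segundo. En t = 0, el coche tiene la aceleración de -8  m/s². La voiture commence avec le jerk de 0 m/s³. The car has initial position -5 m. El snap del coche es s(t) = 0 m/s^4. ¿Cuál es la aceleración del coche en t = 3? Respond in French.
Nous devons intégrer notre équation du snap s(t) = 0 2 fois. L'intégrale du snap, avec j(0) = 0, donne le jerk: j(t) = 0. La primitive du jerk, avec a(0) = -8, donne l'accélération: a(t) = -8. En utilisant a(t) = -8 et en substituant t = 3, nous trouvons a = -8.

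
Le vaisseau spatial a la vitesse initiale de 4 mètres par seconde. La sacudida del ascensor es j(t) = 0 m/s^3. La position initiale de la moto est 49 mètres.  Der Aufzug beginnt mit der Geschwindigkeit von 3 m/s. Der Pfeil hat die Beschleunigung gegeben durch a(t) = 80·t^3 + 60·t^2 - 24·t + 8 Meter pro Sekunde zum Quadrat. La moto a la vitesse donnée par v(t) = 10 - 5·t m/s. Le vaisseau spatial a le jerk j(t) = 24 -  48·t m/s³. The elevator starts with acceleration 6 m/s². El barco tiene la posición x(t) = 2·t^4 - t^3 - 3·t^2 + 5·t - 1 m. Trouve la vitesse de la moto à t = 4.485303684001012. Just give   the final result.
La réponse est -12.4265184200051.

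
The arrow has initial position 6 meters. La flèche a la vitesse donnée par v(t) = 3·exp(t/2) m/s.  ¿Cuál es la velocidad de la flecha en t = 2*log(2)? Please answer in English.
We have velocity v(t) = 3·exp(t/2). Substituting t = 2*log(2): v(2*log(2)) = 6.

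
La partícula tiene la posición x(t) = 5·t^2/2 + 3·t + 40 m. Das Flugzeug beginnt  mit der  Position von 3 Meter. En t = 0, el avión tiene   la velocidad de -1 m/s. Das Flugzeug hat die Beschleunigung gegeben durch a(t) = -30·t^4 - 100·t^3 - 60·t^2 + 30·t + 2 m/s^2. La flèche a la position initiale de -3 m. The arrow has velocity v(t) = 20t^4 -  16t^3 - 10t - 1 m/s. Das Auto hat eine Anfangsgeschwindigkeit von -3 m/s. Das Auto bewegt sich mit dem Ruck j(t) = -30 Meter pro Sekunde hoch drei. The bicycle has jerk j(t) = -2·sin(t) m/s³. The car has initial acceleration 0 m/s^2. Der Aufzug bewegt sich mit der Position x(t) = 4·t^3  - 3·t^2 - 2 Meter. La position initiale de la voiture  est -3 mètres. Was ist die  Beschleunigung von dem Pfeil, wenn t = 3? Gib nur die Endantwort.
Bei t = 3, a = 1718.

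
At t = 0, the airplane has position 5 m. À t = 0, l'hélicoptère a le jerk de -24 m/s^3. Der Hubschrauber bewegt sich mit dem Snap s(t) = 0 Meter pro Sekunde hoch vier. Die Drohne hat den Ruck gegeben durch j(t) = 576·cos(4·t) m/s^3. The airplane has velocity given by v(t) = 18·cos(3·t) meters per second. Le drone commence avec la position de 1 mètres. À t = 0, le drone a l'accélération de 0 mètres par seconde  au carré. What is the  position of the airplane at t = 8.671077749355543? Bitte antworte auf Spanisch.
Debemos encontrar la antiderivada de nuestra ecuación de la velocidad v(t) = 18·cos(3·t) 1 vez. La integral de la velocidad, con x(0) = 5, da la posición: x(t) = 6·sin(3·t) + 5. Usando x(t) = 6·sin(3·t) + 5 y sustituyendo t = 8.671077749355543, encontramos x = 9.62631365771387.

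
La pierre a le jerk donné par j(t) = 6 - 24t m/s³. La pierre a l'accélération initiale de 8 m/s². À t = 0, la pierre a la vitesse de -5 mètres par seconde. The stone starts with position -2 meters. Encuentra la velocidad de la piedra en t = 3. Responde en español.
Para resolver esto, necesitamos tomar 2 integrales de nuestra ecuación de la sacudida j(t) = 6 - 24·t. La integral de la sacudida, con a(0) = 8, da la aceleración: a(t) = -12·t^2 + 6·t + 8. La antiderivada de la aceleración es la velocidad. Usando v(0) = -5, obtenemos v(t) = -4·t^3 + 3·t^2 + 8·t - 5. Tenemos la velocidad v(t) = -4·t^3 + 3·t^2 + 8·t - 5. Sustituyendo t = 3: v(3) = -62.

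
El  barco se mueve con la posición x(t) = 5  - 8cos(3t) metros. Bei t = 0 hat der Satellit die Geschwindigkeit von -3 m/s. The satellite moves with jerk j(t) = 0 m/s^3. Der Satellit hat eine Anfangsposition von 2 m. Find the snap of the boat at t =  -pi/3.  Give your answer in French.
Nous devons dériver notre équation de la position x(t) = 5 - 8·cos(3·t) 4 fois. En dérivant la position, nous obtenons la vitesse: v(t) = 24·sin(3·t). La dérivée de la vitesse donne l'accélération: a(t) = 72·cos(3·t). En prenant d/dt de a(t), nous trouvons j(t) = -216·sin(3·t). La dérivée du jerk donne le snap: s(t) = -648·cos(3·t). De l'équation du snap s(t) = -648·cos(3·t), nous substituons t = -pi/3 pour obtenir s = 648.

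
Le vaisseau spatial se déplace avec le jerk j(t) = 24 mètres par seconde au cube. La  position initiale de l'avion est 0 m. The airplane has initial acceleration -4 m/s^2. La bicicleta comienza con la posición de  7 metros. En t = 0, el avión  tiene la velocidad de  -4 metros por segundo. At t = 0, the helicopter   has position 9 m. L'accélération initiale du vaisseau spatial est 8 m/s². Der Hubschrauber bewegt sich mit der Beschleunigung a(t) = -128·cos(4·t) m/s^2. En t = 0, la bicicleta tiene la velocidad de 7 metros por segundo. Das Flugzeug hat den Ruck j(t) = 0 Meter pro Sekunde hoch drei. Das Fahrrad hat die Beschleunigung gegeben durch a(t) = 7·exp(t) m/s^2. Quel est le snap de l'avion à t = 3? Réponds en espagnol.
Debemos derivar nuestra ecuación de la sacudida j(t) = 0 1 vez. Tomando d/dt de j(t), encontramos s(t) = 0. De la ecuación del snap s(t) = 0, sustituimos t = 3 para obtener s = 0.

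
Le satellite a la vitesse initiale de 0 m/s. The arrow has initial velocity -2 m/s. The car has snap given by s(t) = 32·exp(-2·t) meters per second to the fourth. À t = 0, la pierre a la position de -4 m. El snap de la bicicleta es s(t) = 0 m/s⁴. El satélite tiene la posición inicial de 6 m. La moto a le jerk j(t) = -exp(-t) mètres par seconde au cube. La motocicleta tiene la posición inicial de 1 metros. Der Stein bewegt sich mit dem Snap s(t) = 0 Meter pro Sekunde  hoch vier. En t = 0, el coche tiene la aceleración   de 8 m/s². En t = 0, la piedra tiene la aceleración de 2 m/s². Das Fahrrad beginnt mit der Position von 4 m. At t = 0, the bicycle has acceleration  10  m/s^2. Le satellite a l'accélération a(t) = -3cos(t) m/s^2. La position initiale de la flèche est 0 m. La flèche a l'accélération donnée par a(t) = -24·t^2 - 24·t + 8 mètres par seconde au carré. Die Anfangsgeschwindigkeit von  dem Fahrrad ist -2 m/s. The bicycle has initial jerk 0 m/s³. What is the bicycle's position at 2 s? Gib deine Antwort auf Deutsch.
Um dies zu lösen, müssen wir 4 Stammfunktionen unserer Gleichung für den Snap s(t) = 0 finden. Das Integral von dem Snap ist der Ruck. Mit j(0) = 0 erhalten wir j(t) = 0. Durch Integration von dem Ruck und Verwendung der Anfangsbedingung a(0) = 10, erhalten wir a(t) = 10. Das Integral von der Beschleunigung, mit v(0) = -2, ergibt die Geschwindigkeit: v(t) = 10·t - 2. Mit ∫v(t)dt und Anwendung von x(0) = 4, finden wir x(t) = 5·t^2 - 2·t + 4. Aus der Gleichung für die Position x(t) = 5·t^2 - 2·t + 4, setzen wir t = 2 ein und erhalten x = 20.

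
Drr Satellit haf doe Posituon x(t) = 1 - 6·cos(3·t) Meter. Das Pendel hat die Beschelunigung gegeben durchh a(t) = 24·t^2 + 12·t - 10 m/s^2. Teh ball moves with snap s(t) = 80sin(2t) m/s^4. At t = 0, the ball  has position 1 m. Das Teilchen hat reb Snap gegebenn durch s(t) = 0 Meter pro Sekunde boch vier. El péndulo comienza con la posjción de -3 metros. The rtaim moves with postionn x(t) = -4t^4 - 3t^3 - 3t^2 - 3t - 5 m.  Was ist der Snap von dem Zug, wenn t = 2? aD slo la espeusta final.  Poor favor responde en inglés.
The answer is -96.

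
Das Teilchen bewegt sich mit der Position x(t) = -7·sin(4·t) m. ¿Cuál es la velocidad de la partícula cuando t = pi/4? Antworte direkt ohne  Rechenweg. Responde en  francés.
v(pi/4) = 28.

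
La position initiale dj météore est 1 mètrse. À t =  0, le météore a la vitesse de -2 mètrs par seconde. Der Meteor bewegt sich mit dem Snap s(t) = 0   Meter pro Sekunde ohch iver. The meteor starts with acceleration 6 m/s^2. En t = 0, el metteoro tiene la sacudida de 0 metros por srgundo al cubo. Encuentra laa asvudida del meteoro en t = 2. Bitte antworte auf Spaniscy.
Necesitamos integrar nuestra ecuación del snap s(t) = 0 1 vez. La integral del snap es la sacudida. Usando j(0) = 0, obtenemos j(t) = 0. Tenemos la sacudida j(t) = 0. Sustituyendo t = 2: j(2) = 0.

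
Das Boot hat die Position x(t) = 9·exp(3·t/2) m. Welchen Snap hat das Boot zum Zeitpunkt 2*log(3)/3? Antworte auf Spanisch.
Para resolver esto, necesitamos tomar 4 derivadas de nuestra ecuación de la posición x(t) = 9·exp(3·t/2). Tomando d/dt de x(t), encontramos v(t) = 27·exp(3·t/2)/2. Tomando d/dt de v(t), encontramos a(t) = 81·exp(3·t/2)/4. Tomando d/dt de a(t), encontramos j(t) = 243·exp(3·t/2)/8. Tomando d/dt de j(t), encontramos s(t) = 729·exp(3·t/2)/16. Usando s(t) = 729·exp(3·t/2)/16 y sustituyendo t = 2*log(3)/3, encontramos s = 2187/16.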